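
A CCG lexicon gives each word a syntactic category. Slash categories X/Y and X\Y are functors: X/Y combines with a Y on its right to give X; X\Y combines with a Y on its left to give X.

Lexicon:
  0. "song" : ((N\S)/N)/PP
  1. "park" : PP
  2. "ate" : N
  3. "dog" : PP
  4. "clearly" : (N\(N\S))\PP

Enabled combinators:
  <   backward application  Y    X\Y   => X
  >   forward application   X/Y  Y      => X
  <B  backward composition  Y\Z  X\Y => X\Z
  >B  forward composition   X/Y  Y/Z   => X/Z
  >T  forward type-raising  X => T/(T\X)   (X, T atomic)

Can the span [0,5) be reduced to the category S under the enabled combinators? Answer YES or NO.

NO

((N\S)/N)/PP PP N PP (N\(N\S))\PP
CKY chart[0,5] = {N, N/(N\N), NP/(NP\N), PP/(PP\N), S/(S\N)}; S ∉ chart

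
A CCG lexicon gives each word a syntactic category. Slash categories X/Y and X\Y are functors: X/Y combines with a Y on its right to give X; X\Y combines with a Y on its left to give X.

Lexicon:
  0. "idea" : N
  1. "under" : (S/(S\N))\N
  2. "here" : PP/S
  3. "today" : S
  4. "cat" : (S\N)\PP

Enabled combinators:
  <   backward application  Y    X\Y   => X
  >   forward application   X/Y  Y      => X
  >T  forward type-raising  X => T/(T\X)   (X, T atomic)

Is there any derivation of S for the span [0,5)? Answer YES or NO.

[0,5] S   >
  [0,2] S/(S\N)   <
    [0,1] "idea" : N
    [1,2] "under" : (S/(S\N))\N
  [2,5] S\N   <
    [2,4] PP   >
      [2,3] "here" : PP/S
      [3,4] "today" : S
    [4,5] "cat" : (S\N)\PP

YES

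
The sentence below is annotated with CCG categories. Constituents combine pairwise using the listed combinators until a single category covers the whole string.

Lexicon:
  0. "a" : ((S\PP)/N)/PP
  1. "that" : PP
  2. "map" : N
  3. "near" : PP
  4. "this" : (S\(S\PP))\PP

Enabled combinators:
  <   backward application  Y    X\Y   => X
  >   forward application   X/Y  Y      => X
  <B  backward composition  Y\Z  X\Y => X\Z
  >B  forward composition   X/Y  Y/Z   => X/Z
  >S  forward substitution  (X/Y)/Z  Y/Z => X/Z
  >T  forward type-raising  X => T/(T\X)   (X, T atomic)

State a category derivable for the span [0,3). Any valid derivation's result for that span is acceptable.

S\PP

[0,5] S   <
  [0,3] S\PP   >
    [0,2] (S\PP)/N   >
      [0,1] "a" : ((S\PP)/N)/PP
      [1,2] "that" : PP
    [2,3] "map" : N
  [3,5] S\(S\PP)   <
    [3,4] "near" : PP
    [4,5] "this" : (S\(S\PP))\PP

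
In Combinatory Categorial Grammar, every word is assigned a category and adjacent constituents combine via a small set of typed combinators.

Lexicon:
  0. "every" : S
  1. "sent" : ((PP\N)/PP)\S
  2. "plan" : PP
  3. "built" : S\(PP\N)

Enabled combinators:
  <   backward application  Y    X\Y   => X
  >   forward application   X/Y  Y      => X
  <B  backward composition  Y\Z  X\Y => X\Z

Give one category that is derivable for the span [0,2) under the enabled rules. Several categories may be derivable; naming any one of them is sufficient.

(PP\N)/PP

[0,4] S   <
  [0,3] PP\N   >
    [0,2] (PP\N)/PP   <
      [0,1] "every" : S
      [1,2] "sent" : ((PP\N)/PP)\S
    [2,3] "plan" : PP
  [3,4] "built" : S\(PP\N)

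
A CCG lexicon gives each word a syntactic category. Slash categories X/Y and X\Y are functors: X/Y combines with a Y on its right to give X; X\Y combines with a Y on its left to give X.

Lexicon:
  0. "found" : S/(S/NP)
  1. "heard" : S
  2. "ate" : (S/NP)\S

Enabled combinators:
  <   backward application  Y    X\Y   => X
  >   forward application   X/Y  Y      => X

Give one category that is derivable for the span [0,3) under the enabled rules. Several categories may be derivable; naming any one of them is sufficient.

[0,3] S   >
  [0,1] "found" : S/(S/NP)
  [1,3] S/NP   <
    [1,2] "heard" : S
    [2,3] "ate" : (S/NP)\S

S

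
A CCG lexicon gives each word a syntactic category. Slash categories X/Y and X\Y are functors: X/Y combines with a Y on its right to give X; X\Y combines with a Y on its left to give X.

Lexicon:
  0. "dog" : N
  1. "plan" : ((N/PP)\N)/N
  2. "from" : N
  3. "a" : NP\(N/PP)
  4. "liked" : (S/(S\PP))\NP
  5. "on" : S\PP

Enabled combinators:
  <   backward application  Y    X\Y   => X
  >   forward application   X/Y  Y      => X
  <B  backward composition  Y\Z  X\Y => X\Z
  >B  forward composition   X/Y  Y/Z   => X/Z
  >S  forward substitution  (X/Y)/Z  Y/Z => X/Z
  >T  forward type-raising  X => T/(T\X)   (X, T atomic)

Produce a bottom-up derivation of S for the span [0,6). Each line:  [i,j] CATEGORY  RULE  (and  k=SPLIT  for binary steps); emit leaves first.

[0,6] S   >
  [0,5] S/(S\PP)   <
    [0,4] NP   <
      [0,3] N/PP   <
        [0,1] "dog" : N
        [1,3] (N/PP)\N   >
          [1,2] "plan" : ((N/PP)\N)/N
          [2,3] "from" : N
      [3,4] "a" : NP\(N/PP)
    [4,5] "liked" : (S/(S\PP))\NP
  [5,6] "on" : S\PP

[0,1] N  lex  "dog"
[1,2] ((N/PP)\N)/N  lex  "plan"
[2,3] N  lex  "from"
[1,3] (N/PP)\N  >  k=2
[0,3] N/PP  <  k=1
[3,4] NP\(N/PP)  lex  "a"
[0,4] NP  <  k=3
[4,5] (S/(S\PP))\NP  lex  "liked"
[0,5] S/(S\PP)  <  k=4
[5,6] S\PP  lex  "on"
[0,6] S  >  k=5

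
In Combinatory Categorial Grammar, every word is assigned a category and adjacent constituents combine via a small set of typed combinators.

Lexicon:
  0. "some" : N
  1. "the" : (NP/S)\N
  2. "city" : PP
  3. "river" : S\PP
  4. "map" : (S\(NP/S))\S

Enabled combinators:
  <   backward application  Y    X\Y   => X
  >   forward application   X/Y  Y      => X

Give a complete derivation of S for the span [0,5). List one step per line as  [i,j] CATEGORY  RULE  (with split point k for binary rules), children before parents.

[0,1] N  lex  "some"
[1,2] (NP/S)\N  lex  "the"
[0,2] NP/S  <  k=1
[2,3] PP  lex  "city"
[3,4] S\PP  lex  "river"
[2,4] S  <  k=3
[4,5] (S\(NP/S))\S  lex  "map"
[2,5] S\(NP/S)  <  k=4
[0,5] S  <  k=2

[0,5] S   <
  [0,2] NP/S   <
    [0,1] "some" : N
    [1,2] "the" : (NP/S)\N
  [2,5] S\(NP/S)   <
    [2,4] S   <
      [2,3] "city" : PP
      [3,4] "river" : S\PP
    [4,5] "map" : (S\(NP/S))\S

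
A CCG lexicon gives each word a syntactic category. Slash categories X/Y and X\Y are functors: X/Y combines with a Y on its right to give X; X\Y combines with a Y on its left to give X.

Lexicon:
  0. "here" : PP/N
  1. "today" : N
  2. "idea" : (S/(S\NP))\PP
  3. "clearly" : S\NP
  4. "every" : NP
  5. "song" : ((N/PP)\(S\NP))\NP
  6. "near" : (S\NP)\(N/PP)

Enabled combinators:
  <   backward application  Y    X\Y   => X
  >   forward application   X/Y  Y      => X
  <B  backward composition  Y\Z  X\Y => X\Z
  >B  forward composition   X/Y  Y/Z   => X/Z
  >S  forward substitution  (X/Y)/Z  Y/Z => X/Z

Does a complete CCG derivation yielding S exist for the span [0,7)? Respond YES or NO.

YES

[0,7] S   >
  [0,3] S/(S\NP)   <
    [0,2] PP   >
      [0,1] "here" : PP/N
      [1,2] "today" : N
    [2,3] "idea" : (S/(S\NP))\PP
  [3,7] S\NP   <
    [3,6] N/PP   <
      [3,4] "clearly" : S\NP
      [4,6] (N/PP)\(S\NP)   <
        [4,5] "every" : NP
        [5,6] "song" : ((N/PP)\(S\NP))\NP
    [6,7] "near" : (S\NP)\(N/PP)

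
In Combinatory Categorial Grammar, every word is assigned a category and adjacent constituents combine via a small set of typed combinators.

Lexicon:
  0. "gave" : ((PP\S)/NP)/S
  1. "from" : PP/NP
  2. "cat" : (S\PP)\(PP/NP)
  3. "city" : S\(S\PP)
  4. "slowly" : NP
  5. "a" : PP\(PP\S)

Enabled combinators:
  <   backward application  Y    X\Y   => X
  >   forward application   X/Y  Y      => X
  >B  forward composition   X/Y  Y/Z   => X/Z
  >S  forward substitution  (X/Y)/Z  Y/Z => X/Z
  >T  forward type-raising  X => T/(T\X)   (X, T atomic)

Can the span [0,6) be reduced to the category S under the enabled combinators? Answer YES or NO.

((PP\S)/NP)/S PP/NP (S\PP)\(PP/NP) S\(S\PP) NP PP\(PP\S)
CKY chart[0,6] = {N/(N\PP), NP/(NP\PP), PP, PP/(PP\PP), S/(S\PP)}; S ∉ chart

NO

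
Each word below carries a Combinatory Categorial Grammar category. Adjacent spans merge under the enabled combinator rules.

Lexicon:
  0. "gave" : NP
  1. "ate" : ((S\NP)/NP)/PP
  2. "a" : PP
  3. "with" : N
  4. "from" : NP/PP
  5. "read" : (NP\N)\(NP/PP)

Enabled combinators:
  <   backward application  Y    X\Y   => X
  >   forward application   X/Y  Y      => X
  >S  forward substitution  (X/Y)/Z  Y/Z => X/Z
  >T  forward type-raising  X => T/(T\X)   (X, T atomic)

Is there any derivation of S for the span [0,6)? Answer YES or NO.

YES

[0,6] S   >
  [0,1] S/(S\NP)   >T
    [0,1] "gave" : NP
  [1,6] S\NP   >
    [1,3] (S\NP)/NP   >
      [1,2] "ate" : ((S\NP)/NP)/PP
      [2,3] "a" : PP
    [3,6] NP   <
      [3,4] "with" : N
      [4,6] NP\N   <
        [4,5] "from" : NP/PP
        [5,6] "read" : (NP\N)\(NP/PP)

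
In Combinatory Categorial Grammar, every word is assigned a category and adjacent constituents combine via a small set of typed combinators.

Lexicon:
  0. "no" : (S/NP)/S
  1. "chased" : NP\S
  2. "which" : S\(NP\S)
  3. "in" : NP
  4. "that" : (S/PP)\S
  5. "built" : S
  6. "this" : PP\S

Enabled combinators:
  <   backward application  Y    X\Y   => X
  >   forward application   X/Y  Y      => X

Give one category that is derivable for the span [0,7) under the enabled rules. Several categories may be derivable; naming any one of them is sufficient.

[0,7] S   >
  [0,5] S/PP   <
    [0,4] S   >
      [0,3] S/NP   >
        [0,1] "no" : (S/NP)/S
        [1,3] S   <
          [1,2] "chased" : NP\S
          [2,3] "which" : S\(NP\S)
      [3,4] "in" : NP
    [4,5] "that" : (S/PP)\S
  [5,7] PP   <
    [5,6] "built" : S
    [6,7] "this" : PP\S

S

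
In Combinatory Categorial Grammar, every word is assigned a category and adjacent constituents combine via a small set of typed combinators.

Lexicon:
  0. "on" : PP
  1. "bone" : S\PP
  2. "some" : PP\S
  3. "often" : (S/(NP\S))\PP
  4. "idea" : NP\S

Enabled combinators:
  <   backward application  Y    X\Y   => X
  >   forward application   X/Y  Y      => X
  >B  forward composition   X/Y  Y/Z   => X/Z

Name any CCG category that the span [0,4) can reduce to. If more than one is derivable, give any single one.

S/(NP\S)

[0,5] S   >
  [0,4] S/(NP\S)   <
    [0,3] PP   <
      [0,2] S   <
        [0,1] "on" : PP
        [1,2] "bone" : S\PP
      [2,3] "some" : PP\S
    [3,4] "often" : (S/(NP\S))\PP
  [4,5] "idea" : NP\S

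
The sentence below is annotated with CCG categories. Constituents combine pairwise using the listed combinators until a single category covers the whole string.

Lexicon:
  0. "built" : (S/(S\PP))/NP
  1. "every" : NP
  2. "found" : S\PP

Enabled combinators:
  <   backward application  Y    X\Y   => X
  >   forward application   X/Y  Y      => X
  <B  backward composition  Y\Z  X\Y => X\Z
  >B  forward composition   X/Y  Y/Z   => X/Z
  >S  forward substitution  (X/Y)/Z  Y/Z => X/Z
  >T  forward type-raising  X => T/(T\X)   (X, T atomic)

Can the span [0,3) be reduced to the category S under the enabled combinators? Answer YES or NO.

YES

[0,3] S   >
  [0,2] S/(S\PP)   >
    [0,1] "built" : (S/(S\PP))/NP
    [1,2] "every" : NP
  [2,3] "found" : S\PP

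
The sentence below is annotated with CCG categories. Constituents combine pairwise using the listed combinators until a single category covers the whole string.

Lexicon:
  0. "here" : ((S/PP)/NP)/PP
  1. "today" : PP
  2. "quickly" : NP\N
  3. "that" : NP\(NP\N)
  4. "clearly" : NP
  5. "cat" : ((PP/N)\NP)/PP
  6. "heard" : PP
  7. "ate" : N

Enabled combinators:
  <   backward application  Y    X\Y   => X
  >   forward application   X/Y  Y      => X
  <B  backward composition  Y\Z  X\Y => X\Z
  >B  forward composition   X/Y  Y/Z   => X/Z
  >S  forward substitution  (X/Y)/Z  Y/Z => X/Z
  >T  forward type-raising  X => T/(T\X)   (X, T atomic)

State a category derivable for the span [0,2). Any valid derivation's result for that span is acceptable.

(S/PP)/NP

[0,8] S   >
  [0,4] S/PP   >
    [0,2] (S/PP)/NP   >
      [0,1] "here" : ((S/PP)/NP)/PP
      [1,2] "today" : PP
    [2,4] NP   <
      [2,3] "quickly" : NP\N
      [3,4] "that" : NP\(NP\N)
  [4,8] PP   >
    [4,7] PP/N   <
      [4,5] "clearly" : NP
      [5,7] (PP/N)\NP   >
        [5,6] "cat" : ((PP/N)\NP)/PP
        [6,7] "heard" : PP
    [7,8] "ate" : N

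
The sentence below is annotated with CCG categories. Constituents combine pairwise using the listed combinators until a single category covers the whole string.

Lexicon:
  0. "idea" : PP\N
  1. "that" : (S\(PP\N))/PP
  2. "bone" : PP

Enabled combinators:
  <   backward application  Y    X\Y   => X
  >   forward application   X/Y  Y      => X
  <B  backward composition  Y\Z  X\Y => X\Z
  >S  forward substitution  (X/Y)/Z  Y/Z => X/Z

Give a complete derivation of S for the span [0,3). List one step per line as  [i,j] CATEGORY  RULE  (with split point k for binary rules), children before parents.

[0,1] PP\N  lex  "idea"
[1,2] (S\(PP\N))/PP  lex  "that"
[2,3] PP  lex  "bone"
[1,3] S\(PP\N)  >  k=2
[0,3] S  <  k=1

[0,3] S   <
  [0,1] "idea" : PP\N
  [1,3] S\(PP\N)   >
    [1,2] "that" : (S\(PP\N))/PP
    [2,3] "bone" : PP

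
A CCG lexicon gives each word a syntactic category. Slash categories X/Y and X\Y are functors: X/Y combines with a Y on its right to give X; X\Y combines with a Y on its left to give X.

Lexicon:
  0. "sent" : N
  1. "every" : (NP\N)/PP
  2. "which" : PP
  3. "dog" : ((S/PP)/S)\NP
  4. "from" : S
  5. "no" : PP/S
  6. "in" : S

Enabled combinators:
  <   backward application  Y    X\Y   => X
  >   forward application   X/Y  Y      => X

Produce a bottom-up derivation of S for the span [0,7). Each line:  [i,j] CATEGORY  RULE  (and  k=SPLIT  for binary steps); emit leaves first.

[0,1] N  lex  "sent"
[1,2] (NP\N)/PP  lex  "every"
[2,3] PP  lex  "which"
[1,3] NP\N  >  k=2
[0,3] NP  <  k=1
[3,4] ((S/PP)/S)\NP  lex  "dog"
[0,4] (S/PP)/S  <  k=3
[4,5] S  lex  "from"
[0,5] S/PP  >  k=4
[5,6] PP/S  lex  "no"
[6,7] S  lex  "in"
[5,7] PP  >  k=6
[0,7] S  >  k=5

[0,7] S   >
  [0,5] S/PP   >
    [0,4] (S/PP)/S   <
      [0,3] NP   <
        [0,1] "sent" : N
        [1,3] NP\N   >
          [1,2] "every" : (NP\N)/PP
          [2,3] "which" : PP
      [3,4] "dog" : ((S/PP)/S)\NP
    [4,5] "from" : S
  [5,7] PP   >
    [5,6] "no" : PP/S
    [6,7] "in" : S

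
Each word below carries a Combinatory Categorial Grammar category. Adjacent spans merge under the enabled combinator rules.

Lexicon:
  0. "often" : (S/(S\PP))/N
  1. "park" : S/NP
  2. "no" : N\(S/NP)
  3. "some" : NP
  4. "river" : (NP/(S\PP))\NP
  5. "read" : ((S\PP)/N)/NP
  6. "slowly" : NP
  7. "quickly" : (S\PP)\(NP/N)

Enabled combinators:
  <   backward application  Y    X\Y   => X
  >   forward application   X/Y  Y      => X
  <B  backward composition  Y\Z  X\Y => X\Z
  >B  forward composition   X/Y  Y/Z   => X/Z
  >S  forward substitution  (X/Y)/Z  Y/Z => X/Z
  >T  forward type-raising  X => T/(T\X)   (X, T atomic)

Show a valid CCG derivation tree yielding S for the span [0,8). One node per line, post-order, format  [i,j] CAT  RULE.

[0,8] S   >
  [0,3] S/(S\PP)   >
    [0,1] "often" : (S/(S\PP))/N
    [1,3] N   <
      [1,2] "park" : S/NP
      [2,3] "no" : N\(S/NP)
  [3,8] S\PP   <
    [3,7] NP/N   >B
      [3,5] NP/(S\PP)   <
        [3,4] "some" : NP
        [4,5] "river" : (NP/(S\PP))\NP
      [5,7] (S\PP)/N   >
        [5,6] "read" : ((S\PP)/N)/NP
        [6,7] "slowly" : NP
    [7,8] "quickly" : (S\PP)\(NP/N)

[0,1] (S/(S\PP))/N  lex  "often"
[1,2] S/NP  lex  "park"
[2,3] N\(S/NP)  lex  "no"
[1,3] N  <  k=2
[0,3] S/(S\PP)  >  k=1
[3,4] NP  lex  "some"
[4,5] (NP/(S\PP))\NP  lex  "river"
[3,5] NP/(S\PP)  <  k=4
[5,6] ((S\PP)/N)/NP  lex  "read"
[6,7] NP  lex  "slowly"
[5,7] (S\PP)/N  >  k=6
[3,7] NP/N  >B  k=5
[7,8] (S\PP)\(NP/N)  lex  "quickly"
[3,8] S\PP  <  k=7
[0,8] S  >  k=3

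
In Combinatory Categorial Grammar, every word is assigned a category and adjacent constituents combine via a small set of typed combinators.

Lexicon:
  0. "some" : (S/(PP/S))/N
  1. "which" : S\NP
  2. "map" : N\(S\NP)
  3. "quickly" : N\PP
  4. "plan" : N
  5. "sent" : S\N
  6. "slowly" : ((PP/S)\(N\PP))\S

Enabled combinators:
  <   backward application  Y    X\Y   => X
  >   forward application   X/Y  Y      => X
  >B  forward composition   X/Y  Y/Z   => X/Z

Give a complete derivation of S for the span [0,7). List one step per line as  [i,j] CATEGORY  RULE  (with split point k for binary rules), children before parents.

[0,7] S   >
  [0,3] S/(PP/S)   >
    [0,1] "some" : (S/(PP/S))/N
    [1,3] N   <
      [1,2] "which" : S\NP
      [2,3] "map" : N\(S\NP)
  [3,7] PP/S   <
    [3,4] "quickly" : N\PP
    [4,7] (PP/S)\(N\PP)   <
      [4,6] S   <
        [4,5] "plan" : N
        [5,6] "sent" : S\N
      [6,7] "slowly" : ((PP/S)\(N\PP))\S

[0,1] (S/(PP/S))/N  lex  "some"
[1,2] S\NP  lex  "which"
[2,3] N\(S\NP)  lex  "map"
[1,3] N  <  k=2
[0,3] S/(PP/S)  >  k=1
[3,4] N\PP  lex  "quickly"
[4,5] N  lex  "plan"
[5,6] S\N  lex  "sent"
[4,6] S  <  k=5
[6,7] ((PP/S)\(N\PP))\S  lex  "slowly"
[4,7] (PP/S)\(N\PP)  <  k=6
[3,7] PP/S  <  k=4
[0,7] S  >  k=3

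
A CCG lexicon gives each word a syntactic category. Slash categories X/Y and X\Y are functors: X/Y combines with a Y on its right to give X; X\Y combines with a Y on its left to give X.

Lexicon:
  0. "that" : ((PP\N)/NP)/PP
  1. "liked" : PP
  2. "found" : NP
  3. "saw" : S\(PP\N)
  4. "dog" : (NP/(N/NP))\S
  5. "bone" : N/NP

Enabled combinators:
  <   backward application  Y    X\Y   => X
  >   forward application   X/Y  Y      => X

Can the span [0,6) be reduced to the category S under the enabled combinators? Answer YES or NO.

NO

((PP\N)/NP)/PP PP NP S\(PP\N) (NP/(N/NP))\S N/NP
CKY chart[0,6] = {NP}; S ∉ chart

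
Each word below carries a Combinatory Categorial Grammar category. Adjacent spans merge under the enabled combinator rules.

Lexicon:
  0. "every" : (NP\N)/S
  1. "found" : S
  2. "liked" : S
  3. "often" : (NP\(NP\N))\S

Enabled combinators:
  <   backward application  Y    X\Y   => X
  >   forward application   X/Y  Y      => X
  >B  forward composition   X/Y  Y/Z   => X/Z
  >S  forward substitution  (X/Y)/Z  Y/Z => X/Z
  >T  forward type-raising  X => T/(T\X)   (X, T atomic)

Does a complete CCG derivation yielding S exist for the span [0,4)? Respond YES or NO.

(NP\N)/S S S (NP\(NP\N))\S
CKY chart[0,4] = {N/(N\NP), NP, NP/(NP\NP), PP/(PP\NP), S/(S\NP)}; S ∉ chart

NO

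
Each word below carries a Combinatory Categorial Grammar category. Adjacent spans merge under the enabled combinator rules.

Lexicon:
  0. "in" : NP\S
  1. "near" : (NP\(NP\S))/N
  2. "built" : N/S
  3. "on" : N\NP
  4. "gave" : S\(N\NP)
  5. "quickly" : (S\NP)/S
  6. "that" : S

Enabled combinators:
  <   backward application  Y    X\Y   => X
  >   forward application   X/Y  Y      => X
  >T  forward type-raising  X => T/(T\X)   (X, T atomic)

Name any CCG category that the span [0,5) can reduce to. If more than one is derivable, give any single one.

[0,7] S   <
  [0,5] NP   <
    [0,1] "in" : NP\S
    [1,5] NP\(NP\S)   >
      [1,2] "near" : (NP\(NP\S))/N
      [2,5] N   >
        [2,3] "built" : N/S
        [3,5] S   <
          [3,4] "on" : N\NP
          [4,5] "gave" : S\(N\NP)
  [5,7] S\NP   >
    [5,6] "quickly" : (S\NP)/S
    [6,7] "that" : S

NP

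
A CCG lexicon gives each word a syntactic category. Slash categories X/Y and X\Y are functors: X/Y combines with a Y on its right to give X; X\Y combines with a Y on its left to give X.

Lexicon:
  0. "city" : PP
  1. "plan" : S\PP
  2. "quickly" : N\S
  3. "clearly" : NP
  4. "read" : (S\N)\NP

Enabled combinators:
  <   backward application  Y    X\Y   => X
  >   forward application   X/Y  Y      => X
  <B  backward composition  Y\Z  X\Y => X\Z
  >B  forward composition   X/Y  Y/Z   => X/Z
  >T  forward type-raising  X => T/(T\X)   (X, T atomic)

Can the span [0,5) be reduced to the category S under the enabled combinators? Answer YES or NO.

YES

[0,5] S   <
  [0,3] N   >
    [0,1] N/(N\PP)   >T
      [0,1] "city" : PP
    [1,3] N\PP   <B
      [1,2] "plan" : S\PP
      [2,3] "quickly" : N\S
  [3,5] S\N   <
    [3,4] "clearly" : NP
    [4,5] "read" : (S\N)\NP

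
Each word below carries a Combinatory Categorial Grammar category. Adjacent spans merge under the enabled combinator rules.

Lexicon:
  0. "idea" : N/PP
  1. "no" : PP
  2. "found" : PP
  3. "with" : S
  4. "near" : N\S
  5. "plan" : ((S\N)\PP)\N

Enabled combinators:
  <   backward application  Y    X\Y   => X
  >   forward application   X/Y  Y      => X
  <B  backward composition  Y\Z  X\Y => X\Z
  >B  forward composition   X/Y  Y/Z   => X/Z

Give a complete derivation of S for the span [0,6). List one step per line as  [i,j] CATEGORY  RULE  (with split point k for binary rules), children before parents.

[0,1] N/PP  lex  "idea"
[1,2] PP  lex  "no"
[0,2] N  >  k=1
[2,3] PP  lex  "found"
[3,4] S  lex  "with"
[4,5] N\S  lex  "near"
[3,5] N  <  k=4
[5,6] ((S\N)\PP)\N  lex  "plan"
[3,6] (S\N)\PP  <  k=5
[2,6] S\N  <  k=3
[0,6] S  <  k=2

[0,6] S   <
  [0,2] N   >
    [0,1] "idea" : N/PP
    [1,2] "no" : PP
  [2,6] S\N   <
    [2,3] "found" : PP
    [3,6] (S\N)\PP   <
      [3,5] N   <
        [3,4] "with" : S
        [4,5] "near" : N\S
      [5,6] "plan" : ((S\N)\PP)\N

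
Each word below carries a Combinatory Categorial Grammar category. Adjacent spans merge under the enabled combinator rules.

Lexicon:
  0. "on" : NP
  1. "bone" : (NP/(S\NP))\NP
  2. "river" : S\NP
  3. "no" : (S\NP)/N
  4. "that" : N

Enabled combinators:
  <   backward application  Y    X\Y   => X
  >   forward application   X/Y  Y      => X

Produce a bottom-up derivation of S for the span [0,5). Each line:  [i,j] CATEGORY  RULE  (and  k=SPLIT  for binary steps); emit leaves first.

[0,1] NP  lex  "on"
[1,2] (NP/(S\NP))\NP  lex  "bone"
[0,2] NP/(S\NP)  <  k=1
[2,3] S\NP  lex  "river"
[0,3] NP  >  k=2
[3,4] (S\NP)/N  lex  "no"
[4,5] N  lex  "that"
[3,5] S\NP  >  k=4
[0,5] S  <  k=3

[0,5] S   <
  [0,3] NP   >
    [0,2] NP/(S\NP)   <
      [0,1] "on" : NP
      [1,2] "bone" : (NP/(S\NP))\NP
    [2,3] "river" : S\NP
  [3,5] S\NP   >
    [3,4] "no" : (S\NP)/N
    [4,5] "that" : N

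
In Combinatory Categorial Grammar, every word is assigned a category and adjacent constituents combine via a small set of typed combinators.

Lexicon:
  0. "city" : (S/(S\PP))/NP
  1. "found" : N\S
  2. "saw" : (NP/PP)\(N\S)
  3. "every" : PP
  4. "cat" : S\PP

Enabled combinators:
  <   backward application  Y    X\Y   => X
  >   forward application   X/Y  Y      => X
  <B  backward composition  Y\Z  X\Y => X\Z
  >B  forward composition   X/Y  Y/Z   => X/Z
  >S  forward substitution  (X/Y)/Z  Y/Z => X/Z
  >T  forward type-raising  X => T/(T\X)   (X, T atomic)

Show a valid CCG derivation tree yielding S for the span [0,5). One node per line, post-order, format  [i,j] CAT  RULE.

[0,1] (S/(S\PP))/NP  lex  "city"
[1,2] N\S  lex  "found"
[2,3] (NP/PP)\(N\S)  lex  "saw"
[1,3] NP/PP  <  k=2
[3,4] PP  lex  "every"
[1,4] NP  >  k=3
[0,4] S/(S\PP)  >  k=1
[4,5] S\PP  lex  "cat"
[0,5] S  >  k=4

[0,5] S   >
  [0,4] S/(S\PP)   >
    [0,1] "city" : (S/(S\PP))/NP
    [1,4] NP   >
      [1,3] NP/PP   <
        [1,2] "found" : N\S
        [2,3] "saw" : (NP/PP)\(N\S)
      [3,4] "every" : PP
  [4,5] "cat" : S\PP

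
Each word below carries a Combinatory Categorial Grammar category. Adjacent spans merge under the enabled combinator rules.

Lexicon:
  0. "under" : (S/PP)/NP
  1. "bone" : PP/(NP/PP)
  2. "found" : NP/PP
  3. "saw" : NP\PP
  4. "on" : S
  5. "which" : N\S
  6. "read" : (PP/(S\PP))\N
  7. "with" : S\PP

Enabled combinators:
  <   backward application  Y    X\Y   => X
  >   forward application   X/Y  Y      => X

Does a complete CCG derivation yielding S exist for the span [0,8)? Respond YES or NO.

YES

[0,8] S   >
  [0,4] S/PP   >
    [0,1] "under" : (S/PP)/NP
    [1,4] NP   <
      [1,3] PP   >
        [1,2] "bone" : PP/(NP/PP)
        [2,3] "found" : NP/PP
      [3,4] "saw" : NP\PP
  [4,8] PP   >
    [4,7] PP/(S\PP)   <
      [4,6] N   <
        [4,5] "on" : S
        [5,6] "which" : N\S
      [6,7] "read" : (PP/(S\PP))\N
    [7,8] "with" : S\PP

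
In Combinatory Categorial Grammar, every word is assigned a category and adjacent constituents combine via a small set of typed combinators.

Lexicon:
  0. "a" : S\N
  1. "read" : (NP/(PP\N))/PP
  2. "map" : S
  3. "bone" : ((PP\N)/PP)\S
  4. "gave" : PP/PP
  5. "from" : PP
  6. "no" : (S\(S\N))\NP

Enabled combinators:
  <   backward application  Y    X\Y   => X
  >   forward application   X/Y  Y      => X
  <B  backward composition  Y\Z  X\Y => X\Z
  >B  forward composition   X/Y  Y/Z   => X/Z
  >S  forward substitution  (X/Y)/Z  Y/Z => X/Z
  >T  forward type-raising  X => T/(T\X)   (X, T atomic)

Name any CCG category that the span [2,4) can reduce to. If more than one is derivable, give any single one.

[0,7] S   <
  [0,1] "a" : S\N
  [1,7] S\(S\N)   <
    [1,6] NP   >
      [1,5] NP/PP   >B
        [1,4] NP/PP   >S
          [1,2] "read" : (NP/(PP\N))/PP
          [2,4] (PP\N)/PP   <
            [2,3] "map" : S
            [3,4] "bone" : ((PP\N)/PP)\S
        [4,5] "gave" : PP/PP
      [5,6] "from" : PP
    [6,7] "no" : (S\(S\N))\NP

(PP\N)/PP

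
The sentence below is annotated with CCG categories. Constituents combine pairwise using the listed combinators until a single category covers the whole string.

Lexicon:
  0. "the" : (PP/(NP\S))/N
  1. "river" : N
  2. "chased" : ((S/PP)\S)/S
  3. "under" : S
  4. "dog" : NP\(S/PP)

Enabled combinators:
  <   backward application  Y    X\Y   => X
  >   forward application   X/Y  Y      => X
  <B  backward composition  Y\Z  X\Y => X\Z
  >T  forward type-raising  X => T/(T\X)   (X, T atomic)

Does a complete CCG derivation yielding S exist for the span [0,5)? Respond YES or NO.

(PP/(NP\S))/N N ((S/PP)\S)/S S NP\(S/PP)
CKY chart[0,5] = {N/(N\PP), NP/(NP\PP), PP, PP/(PP\PP), S/(S\PP)}; S ∉ chart

NO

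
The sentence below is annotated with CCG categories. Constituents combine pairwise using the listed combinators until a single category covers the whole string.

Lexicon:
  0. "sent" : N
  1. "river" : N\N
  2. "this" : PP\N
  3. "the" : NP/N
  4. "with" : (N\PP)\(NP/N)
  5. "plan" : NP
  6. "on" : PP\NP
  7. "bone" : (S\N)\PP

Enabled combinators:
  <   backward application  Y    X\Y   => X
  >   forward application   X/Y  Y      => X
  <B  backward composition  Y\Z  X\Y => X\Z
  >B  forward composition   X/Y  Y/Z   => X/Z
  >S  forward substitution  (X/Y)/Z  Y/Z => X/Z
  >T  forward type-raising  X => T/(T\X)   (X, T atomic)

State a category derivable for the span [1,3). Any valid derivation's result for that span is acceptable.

PP\N

[0,8] S   <
  [0,3] PP   <
    [0,1] "sent" : N
    [1,3] PP\N   <B
      [1,2] "river" : N\N
      [2,3] "this" : PP\N
  [3,8] S\PP   <B
    [3,5] N\PP   <
      [3,4] "the" : NP/N
      [4,5] "with" : (N\PP)\(NP/N)
    [5,8] S\N   <
      [5,7] PP   >
        [5,6] PP/(PP\NP)   >T
          [5,6] "plan" : NP
        [6,7] "on" : PP\NP
      [7,8] "bone" : (S\N)\PP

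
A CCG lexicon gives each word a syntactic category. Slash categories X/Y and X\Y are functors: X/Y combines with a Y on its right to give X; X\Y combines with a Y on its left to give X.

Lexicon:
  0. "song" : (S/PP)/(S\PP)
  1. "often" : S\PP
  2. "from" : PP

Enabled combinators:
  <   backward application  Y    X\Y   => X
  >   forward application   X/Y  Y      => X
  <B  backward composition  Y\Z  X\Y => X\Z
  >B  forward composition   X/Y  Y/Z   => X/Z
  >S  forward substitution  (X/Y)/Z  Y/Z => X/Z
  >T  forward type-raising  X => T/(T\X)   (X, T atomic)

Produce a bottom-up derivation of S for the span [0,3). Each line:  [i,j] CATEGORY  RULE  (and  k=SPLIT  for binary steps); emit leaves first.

[0,3] S   >
  [0,2] S/PP   >
    [0,1] "song" : (S/PP)/(S\PP)
    [1,2] "often" : S\PP
  [2,3] "from" : PP

[0,1] (S/PP)/(S\PP)  lex  "song"
[1,2] S\PP  lex  "often"
[0,2] S/PP  >  k=1
[2,3] PP  lex  "from"
[0,3] S  >  k=2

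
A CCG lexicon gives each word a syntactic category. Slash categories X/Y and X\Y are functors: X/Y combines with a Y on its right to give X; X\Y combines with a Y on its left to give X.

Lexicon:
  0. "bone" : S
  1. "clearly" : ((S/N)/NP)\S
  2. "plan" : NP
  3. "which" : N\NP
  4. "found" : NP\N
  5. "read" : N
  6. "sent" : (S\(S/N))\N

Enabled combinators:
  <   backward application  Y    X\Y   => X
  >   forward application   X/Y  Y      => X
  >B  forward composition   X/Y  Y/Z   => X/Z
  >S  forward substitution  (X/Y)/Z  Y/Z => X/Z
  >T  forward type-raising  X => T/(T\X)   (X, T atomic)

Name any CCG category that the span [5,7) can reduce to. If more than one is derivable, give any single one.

[0,7] S   <
  [0,5] S/N   >
    [0,2] (S/N)/NP   <
      [0,1] "bone" : S
      [1,2] "clearly" : ((S/N)/NP)\S
    [2,5] NP   <
      [2,4] N   >
        [2,3] N/(N\NP)   >T
          [2,3] "plan" : NP
        [3,4] "which" : N\NP
      [4,5] "found" : NP\N
  [5,7] S\(S/N)   <
    [5,6] "read" : N
    [6,7] "sent" : (S\(S/N))\N

S\(S/N)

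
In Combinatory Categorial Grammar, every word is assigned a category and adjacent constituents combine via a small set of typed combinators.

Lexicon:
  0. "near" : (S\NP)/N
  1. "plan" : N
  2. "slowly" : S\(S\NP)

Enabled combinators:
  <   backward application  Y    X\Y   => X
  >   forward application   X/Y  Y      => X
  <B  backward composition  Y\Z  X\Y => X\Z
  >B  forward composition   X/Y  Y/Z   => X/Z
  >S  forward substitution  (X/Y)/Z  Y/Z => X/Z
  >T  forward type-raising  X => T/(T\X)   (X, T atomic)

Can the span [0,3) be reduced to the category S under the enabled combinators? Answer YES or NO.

YES

[0,3] S   <
  [0,2] S\NP   >
    [0,1] "near" : (S\NP)/N
    [1,2] "plan" : N
  [2,3] "slowly" : S\(S\NP)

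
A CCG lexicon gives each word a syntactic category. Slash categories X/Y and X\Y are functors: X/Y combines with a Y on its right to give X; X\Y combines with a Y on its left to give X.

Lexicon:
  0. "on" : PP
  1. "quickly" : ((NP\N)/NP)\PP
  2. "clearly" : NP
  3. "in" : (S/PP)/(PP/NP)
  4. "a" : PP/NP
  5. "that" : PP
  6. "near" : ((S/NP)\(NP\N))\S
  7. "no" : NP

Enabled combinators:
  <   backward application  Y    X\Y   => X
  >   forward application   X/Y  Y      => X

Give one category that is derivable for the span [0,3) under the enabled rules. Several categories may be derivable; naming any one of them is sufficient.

[0,8] S   >
  [0,7] S/NP   <
    [0,3] NP\N   >
      [0,2] (NP\N)/NP   <
        [0,1] "on" : PP
        [1,2] "quickly" : ((NP\N)/NP)\PP
      [2,3] "clearly" : NP
    [3,7] (S/NP)\(NP\N)   <
      [3,6] S   >
        [3,5] S/PP   >
          [3,4] "in" : (S/PP)/(PP/NP)
          [4,5] "a" : PP/NP
        [5,6] "that" : PP
      [6,7] "near" : ((S/NP)\(NP\N))\S
  [7,8] "no" : NP

NP\N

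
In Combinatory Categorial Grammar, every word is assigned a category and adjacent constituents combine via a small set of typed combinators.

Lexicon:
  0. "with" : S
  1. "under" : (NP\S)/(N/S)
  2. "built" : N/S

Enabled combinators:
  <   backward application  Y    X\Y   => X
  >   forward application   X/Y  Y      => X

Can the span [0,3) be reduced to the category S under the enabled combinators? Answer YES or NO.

NO

S (NP\S)/(N/S) N/S
CKY chart[0,3] = {NP}; S ∉ chart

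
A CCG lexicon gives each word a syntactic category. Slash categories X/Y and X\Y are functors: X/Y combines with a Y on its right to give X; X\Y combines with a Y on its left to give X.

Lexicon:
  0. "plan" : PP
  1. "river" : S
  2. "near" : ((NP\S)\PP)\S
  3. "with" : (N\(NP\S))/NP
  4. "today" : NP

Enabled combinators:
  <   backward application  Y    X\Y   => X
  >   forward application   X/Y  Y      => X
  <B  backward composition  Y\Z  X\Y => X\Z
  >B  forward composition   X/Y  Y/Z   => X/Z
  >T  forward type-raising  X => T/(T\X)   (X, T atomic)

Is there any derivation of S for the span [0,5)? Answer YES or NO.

PP S ((NP\S)\PP)\S (N\(NP\S))/NP NP
CKY chart[0,5] = {N, N/(N\N), NP/(NP\N), PP/(PP\N), S/(S\N)}; S ∉ chart

NO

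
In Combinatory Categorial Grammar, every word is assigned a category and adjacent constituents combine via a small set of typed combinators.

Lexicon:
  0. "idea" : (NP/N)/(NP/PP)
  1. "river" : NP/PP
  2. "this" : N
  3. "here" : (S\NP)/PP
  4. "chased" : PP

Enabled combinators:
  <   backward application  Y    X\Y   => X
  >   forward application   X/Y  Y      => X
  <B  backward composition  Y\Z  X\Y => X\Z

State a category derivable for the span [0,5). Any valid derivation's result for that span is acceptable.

[0,5] S   <
  [0,3] NP   >
    [0,2] NP/N   >
      [0,1] "idea" : (NP/N)/(NP/PP)
      [1,2] "river" : NP/PP
    [2,3] "this" : N
  [3,5] S\NP   >
    [3,4] "here" : (S\NP)/PP
    [4,5] "chased" : PP

S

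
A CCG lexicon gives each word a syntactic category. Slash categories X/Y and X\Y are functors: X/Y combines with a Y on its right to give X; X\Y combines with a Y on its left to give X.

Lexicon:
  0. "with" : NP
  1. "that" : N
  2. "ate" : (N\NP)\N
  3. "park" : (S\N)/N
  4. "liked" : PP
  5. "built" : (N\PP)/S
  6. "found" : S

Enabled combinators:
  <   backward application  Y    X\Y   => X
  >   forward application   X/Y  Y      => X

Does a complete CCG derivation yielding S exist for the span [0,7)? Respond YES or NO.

[0,7] S   <
  [0,3] N   <
    [0,1] "with" : NP
    [1,3] N\NP   <
      [1,2] "that" : N
      [2,3] "ate" : (N\NP)\N
  [3,7] S\N   >
    [3,4] "park" : (S\N)/N
    [4,7] N   <
      [4,5] "liked" : PP
      [5,7] N\PP   >
        [5,6] "built" : (N\PP)/S
        [6,7] "found" : S

YES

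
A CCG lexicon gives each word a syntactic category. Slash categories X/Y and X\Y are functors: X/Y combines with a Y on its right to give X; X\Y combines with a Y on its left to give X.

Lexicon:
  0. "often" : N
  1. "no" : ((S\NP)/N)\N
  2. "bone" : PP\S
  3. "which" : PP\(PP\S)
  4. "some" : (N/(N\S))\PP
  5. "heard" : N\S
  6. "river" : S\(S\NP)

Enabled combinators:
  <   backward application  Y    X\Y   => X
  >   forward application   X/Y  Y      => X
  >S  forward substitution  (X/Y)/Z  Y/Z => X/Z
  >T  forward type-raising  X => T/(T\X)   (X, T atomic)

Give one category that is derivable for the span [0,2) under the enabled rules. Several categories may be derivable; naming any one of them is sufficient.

(S\NP)/N

[0,7] S   <
  [0,6] S\NP   >
    [0,2] (S\NP)/N   <
      [0,1] "often" : N
      [1,2] "no" : ((S\NP)/N)\N
    [2,6] N   >
      [2,5] N/(N\S)   <
        [2,4] PP   <
          [2,3] "bone" : PP\S
          [3,4] "which" : PP\(PP\S)
        [4,5] "some" : (N/(N\S))\PP
      [5,6] "heard" : N\S
  [6,7] "river" : S\(S\NP)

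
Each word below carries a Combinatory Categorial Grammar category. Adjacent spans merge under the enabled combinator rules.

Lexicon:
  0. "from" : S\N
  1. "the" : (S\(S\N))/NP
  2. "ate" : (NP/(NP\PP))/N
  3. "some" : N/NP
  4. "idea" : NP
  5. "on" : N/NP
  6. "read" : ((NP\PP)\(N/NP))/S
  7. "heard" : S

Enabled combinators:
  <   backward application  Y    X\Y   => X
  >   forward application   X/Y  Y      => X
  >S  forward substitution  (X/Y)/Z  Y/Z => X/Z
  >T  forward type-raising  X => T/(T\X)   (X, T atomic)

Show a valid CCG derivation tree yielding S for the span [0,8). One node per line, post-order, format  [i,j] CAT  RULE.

[0,1] S\N  lex  "from"
[1,2] (S\(S\N))/NP  lex  "the"
[2,3] (NP/(NP\PP))/N  lex  "ate"
[3,4] N/NP  lex  "some"
[4,5] NP  lex  "idea"
[3,5] N  >  k=4
[2,5] NP/(NP\PP)  >  k=3
[5,6] N/NP  lex  "on"
[6,7] ((NP\PP)\(N/NP))/S  lex  "read"
[7,8] S  lex  "heard"
[6,8] (NP\PP)\(N/NP)  >  k=7
[5,8] NP\PP  <  k=6
[2,8] NP  >  k=5
[1,8] S\(S\N)  >  k=2
[0,8] S  <  k=1

[0,8] S   <
  [0,1] "from" : S\N
  [1,8] S\(S\N)   >
    [1,2] "the" : (S\(S\N))/NP
    [2,8] NP   >
      [2,5] NP/(NP\PP)   >
        [2,3] "ate" : (NP/(NP\PP))/N
        [3,5] N   >
          [3,4] "some" : N/NP
          [4,5] "idea" : NP
      [5,8] NP\PP   <
        [5,6] "on" : N/NP
        [6,8] (NP\PP)\(N/NP)   >
          [6,7] "read" : ((NP\PP)\(N/NP))/S
          [7,8] "heard" : S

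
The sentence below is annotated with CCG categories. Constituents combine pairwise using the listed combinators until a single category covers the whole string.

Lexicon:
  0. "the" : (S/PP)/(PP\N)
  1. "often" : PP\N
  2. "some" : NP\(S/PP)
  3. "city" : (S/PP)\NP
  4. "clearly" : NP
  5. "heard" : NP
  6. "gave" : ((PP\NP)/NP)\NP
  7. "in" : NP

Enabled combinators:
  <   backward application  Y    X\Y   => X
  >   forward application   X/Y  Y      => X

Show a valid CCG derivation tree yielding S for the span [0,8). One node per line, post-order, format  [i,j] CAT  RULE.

[0,8] S   >
  [0,4] S/PP   <
    [0,3] NP   <
      [0,2] S/PP   >
        [0,1] "the" : (S/PP)/(PP\N)
        [1,2] "often" : PP\N
      [2,3] "some" : NP\(S/PP)
    [3,4] "city" : (S/PP)\NP
  [4,8] PP   <
    [4,5] "clearly" : NP
    [5,8] PP\NP   >
      [5,7] (PP\NP)/NP   <
        [5,6] "heard" : NP
        [6,7] "gave" : ((PP\NP)/NP)\NP
      [7,8] "in" : NP

[0,1] (S/PP)/(PP\N)  lex  "the"
[1,2] PP\N  lex  "often"
[0,2] S/PP  >  k=1
[2,3] NP\(S/PP)  lex  "some"
[0,3] NP  <  k=2
[3,4] (S/PP)\NP  lex  "city"
[0,4] S/PP  <  k=3
[4,5] NP  lex  "clearly"
[5,6] NP  lex  "heard"
[6,7] ((PP\NP)/NP)\NP  lex  "gave"
[5,7] (PP\NP)/NP  <  k=6
[7,8] NP  lex  "in"
[5,8] PP\NP  >  k=7
[4,8] PP  <  k=5
[0,8] S  >  k=4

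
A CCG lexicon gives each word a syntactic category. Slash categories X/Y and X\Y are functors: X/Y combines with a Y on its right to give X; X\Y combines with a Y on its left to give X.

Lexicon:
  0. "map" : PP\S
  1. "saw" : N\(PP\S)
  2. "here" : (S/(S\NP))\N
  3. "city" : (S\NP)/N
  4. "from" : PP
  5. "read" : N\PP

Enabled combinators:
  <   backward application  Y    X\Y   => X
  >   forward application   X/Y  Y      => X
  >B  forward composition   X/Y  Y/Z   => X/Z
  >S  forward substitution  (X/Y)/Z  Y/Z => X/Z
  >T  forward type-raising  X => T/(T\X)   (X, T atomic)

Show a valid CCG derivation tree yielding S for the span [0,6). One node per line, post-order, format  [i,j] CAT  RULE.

[0,6] S   >
  [0,3] S/(S\NP)   <
    [0,2] N   <
      [0,1] "map" : PP\S
      [1,2] "saw" : N\(PP\S)
    [2,3] "here" : (S/(S\NP))\N
  [3,6] S\NP   >
    [3,4] "city" : (S\NP)/N
    [4,6] N   <
      [4,5] "from" : PP
      [5,6] "read" : N\PP

[0,1] PP\S  lex  "map"
[1,2] N\(PP\S)  lex  "saw"
[0,2] N  <  k=1
[2,3] (S/(S\NP))\N  lex  "here"
[0,3] S/(S\NP)  <  k=2
[3,4] (S\NP)/N  lex  "city"
[4,5] PP  lex  "from"
[5,6] N\PP  lex  "read"
[4,6] N  <  k=5
[3,6] S\NP  >  k=4
[0,6] S  >  k=3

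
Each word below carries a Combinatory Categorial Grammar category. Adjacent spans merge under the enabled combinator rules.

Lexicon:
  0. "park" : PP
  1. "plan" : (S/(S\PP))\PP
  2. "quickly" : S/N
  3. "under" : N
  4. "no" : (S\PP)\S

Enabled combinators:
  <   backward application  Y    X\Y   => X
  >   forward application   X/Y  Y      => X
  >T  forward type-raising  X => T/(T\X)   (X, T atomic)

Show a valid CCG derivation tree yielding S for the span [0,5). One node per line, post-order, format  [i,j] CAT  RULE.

[0,1] PP  lex  "park"
[1,2] (S/(S\PP))\PP  lex  "plan"
[0,2] S/(S\PP)  <  k=1
[2,3] S/N  lex  "quickly"
[3,4] N  lex  "under"
[2,4] S  >  k=3
[4,5] (S\PP)\S  lex  "no"
[2,5] S\PP  <  k=4
[0,5] S  >  k=2

[0,5] S   >
  [0,2] S/(S\PP)   <
    [0,1] "park" : PP
    [1,2] "plan" : (S/(S\PP))\PP
  [2,5] S\PP   <
    [2,4] S   >
      [2,3] "quickly" : S/N
      [3,4] "under" : N
    [4,5] "no" : (S\PP)\S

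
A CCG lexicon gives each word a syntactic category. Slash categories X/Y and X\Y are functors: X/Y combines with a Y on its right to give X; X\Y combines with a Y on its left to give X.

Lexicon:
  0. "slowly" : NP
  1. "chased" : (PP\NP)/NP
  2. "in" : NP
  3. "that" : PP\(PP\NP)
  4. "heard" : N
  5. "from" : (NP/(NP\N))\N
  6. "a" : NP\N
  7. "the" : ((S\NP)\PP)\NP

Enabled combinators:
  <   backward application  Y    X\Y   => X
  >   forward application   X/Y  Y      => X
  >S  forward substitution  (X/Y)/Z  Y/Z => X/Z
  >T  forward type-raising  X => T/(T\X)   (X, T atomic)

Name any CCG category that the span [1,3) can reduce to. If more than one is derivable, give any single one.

[0,8] S   >
  [0,1] S/(S\NP)   >T
    [0,1] "slowly" : NP
  [1,8] S\NP   <
    [1,4] PP   <
      [1,3] PP\NP   >
        [1,2] "chased" : (PP\NP)/NP
        [2,3] "in" : NP
      [3,4] "that" : PP\(PP\NP)
    [4,8] (S\NP)\PP   <
      [4,7] NP   >
        [4,6] NP/(NP\N)   <
          [4,5] "heard" : N
          [5,6] "from" : (NP/(NP\N))\N
        [6,7] "a" : NP\N
      [7,8] "the" : ((S\NP)\PP)\NP

PP\NP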